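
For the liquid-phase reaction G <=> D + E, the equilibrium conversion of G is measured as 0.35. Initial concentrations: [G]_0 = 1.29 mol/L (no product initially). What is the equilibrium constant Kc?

Kc = 0.243 mol/L

Let X = conversion of G.
Concentrations: [G] = 1.29 − 1.29X; [D] = 1.29X; [E] = 1.29X.
At X = 0.35: [G] = 0.839, [D] = 0.451, [E] = 0.451.
Kc = [D] [E] / ([G]) = 0.243 mol/L.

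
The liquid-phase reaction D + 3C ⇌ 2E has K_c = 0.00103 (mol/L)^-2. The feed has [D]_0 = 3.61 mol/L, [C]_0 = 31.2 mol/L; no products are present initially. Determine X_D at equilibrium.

Let X = conversion of D; extent ξ = 3.61·X mol/L.
Concentrations: [D] = 3.61 − 3.61X; [C] = 31.2 − 10.8X; [E] = 7.22X.
K_c = [E]^2 / ([D] [C]^3).
This equals 0.00103 at X = 0.625 (the root in 0 < X < 1).

X = 0.625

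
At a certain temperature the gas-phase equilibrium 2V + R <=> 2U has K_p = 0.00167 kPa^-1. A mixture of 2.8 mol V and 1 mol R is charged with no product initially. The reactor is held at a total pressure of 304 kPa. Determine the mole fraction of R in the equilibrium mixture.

y_R = 0.192

Take 1 mol R as basis and let X be its fractional conversion, so ξ = X.
Moles: n_V = 2.8 − 2X; n_R = 1 − X; n_U = 2X.
Summing: n_T = 3.8 − X.
y_i = n_i/n_T, p_i = y_i·P. K_p = p_U^2 / (p_V^2 p_R).
Equating to 0.00167 kPa^-1 and solving on 0 < X < 1: X = 0.333.
Then n_R = 0.667, n_T = 3.47, so y_R = 0.192.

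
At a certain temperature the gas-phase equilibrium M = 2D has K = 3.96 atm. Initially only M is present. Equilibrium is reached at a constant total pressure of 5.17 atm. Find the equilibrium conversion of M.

X = 0.401

Let X = conversion of M (basis 1 mol M); extent of reaction ξ = X.
Moles: n_M = 1 − X; n_D = 2X.
n_T = Σnᵢ = 1 + X.
y_i = n_i/n_T, p_i = y_i·P. K = p_D^2 / (p_M).
This yields a degree-2 equation in X; solving on (0,1), X = 0.401.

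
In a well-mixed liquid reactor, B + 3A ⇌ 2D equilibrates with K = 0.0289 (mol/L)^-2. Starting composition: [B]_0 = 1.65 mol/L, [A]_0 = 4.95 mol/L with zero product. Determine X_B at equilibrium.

Let X = conversion of B; extent ξ = 1.65·X mol/L.
Concentrations: [B] = 1.65 − 1.65X; [A] = 4.95 − 4.95X; [D] = 3.3X.
K = [D]^2 / ([B] [A]^3).
Solving K = 0.0289 for X ∈ (0,1): X = 0.329.

X = 0.329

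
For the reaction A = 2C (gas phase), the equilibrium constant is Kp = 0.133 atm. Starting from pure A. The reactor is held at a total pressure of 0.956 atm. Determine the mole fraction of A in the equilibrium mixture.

y_A = 0.690

Let X = conversion of A (basis 1 mol A); extent of reaction ξ = X.
At extent ξ: n_A = 1 − X; n_C = 2X.
n_T = Σnᵢ = 1 + X.
y_i = n_i/n_T, p_i = y_i·P. Kp = p_C^2 / (p_A).
Setting this equal to 0.133 atm and taking the physical root (0 < X < 1) gives X = 0.183.
Then n_A = 0.817, n_T = 1.18, so y_A = 0.690.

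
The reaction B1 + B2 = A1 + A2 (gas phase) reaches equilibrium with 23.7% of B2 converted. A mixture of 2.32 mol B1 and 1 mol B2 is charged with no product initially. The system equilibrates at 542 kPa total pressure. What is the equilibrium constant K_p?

K_p = 0.0353

Take 1 mol B2 as basis and let X be its fractional conversion, so ξ = X.
Species balance: n_B1 = 2.32 − X; n_B2 = 1 − X; n_A1 = X; n_A2 = X.
n_T stays at 3.32 (no change in mole number).
At X = 0.237: n_B1 = 2.08, n_B2 = 0.763, n_A1 = 0.237, n_A2 = 0.237, n_T = 3.32.
p_i = (n_i/n_T)·P. K_p = p_A1 p_A2 / (p_B1 p_B2) = 0.0353.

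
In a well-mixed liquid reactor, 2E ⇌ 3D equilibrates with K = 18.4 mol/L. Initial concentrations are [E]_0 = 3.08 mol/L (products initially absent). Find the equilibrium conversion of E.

X = 0.627

Let X = conversion of E; extent ξ = 3.08X/2 mol/L.
Concentrations: [E] = 3.08 − 3.08X; [D] = 4.62X.
K = [D]^3 / ([E]^2).
Equating to 18.4 mol/L: the physical root is X = 0.627.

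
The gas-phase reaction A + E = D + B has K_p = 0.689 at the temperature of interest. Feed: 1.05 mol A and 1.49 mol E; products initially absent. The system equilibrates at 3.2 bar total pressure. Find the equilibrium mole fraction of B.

Let X = conversion of A (basis 1.05 mol A); extent of reaction ξ = 1.05X.
Species balance: n_A = 1.05 − 1.05X; n_E = 1.49 − 1.05X; n_D = 1.05X; n_B = 1.05X.
Since Δν = 0, n_T = 2.54 throughout.
With p_i = (n_i/n_T)P, K_p = p_D p_B / (p_A p_E).
Equating to 0.689 and solving on 0 < X < 1: X = 0.534.
Then n_B = 0.56, n_T = 2.54, so y_B = 0.221.

y_B = 0.221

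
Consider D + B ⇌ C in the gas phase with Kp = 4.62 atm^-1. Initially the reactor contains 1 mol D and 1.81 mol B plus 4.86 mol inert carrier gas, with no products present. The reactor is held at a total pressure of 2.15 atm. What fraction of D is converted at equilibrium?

X = 0.625

Take 1 mol D as basis and let X be its fractional conversion, so ξ = X.
Moles: n_D = 1 − X; n_B = 1.81 − X; n_C = X; n_I = 4.86 (inert).
Summing: n_T = 7.67 − X.
Mole fractions y_i = n_i/n_T; Kp = p_C / (p_D p_B) with p_i = y_i·P.
Substituting and setting equal to 4.62 atm^-1 gives a polynomial in X; the root in (0,1) is X = 0.625.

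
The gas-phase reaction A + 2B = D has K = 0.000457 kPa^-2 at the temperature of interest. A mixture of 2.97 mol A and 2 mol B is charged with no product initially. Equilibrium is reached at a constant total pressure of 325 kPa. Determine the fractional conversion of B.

X = 0.851

Let X = conversion of B (basis 2 mol B); extent of reaction ξ = X.
Mole table: n_A = 2.97 − X; n_B = 2 − 2X; n_D = X.
Summing: n_T = 4.97 − 2X.
With p_i = (n_i/n_T)P, K = p_D / (p_A p_B^2).
This yields a degree-3 equation in X; solving on (0,1), X = 0.851.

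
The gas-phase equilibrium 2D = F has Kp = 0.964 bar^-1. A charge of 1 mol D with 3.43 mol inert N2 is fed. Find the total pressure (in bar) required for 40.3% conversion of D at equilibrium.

Take 1 mol D as basis and let X be its fractional conversion, so ξ = 0.5X.
At extent ξ: n_D = 1 − X; n_F = 0.5X; n_I = 3.43 (inert).
Total moles n_T = 4.43 − 0.5X.
Kp = p_F / (p_D^2) with p_i = (n_i/n_T)·P.
At X = 0.403: the mole-fraction product g(X) = Π y_i^ν_i = 2.391. Since Kp = g(X)·P^{-1}, P = (g/Kp)^(1/1) = (2.391/0.964)^(1/1) = 2.48 bar.

P = 2.48 bar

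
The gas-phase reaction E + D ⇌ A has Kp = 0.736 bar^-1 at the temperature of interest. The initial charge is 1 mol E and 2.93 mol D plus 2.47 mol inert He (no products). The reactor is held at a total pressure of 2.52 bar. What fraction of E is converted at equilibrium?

X = 0.437

Take 1 mol E as basis and let X be its fractional conversion, so ξ = X.
Moles: n_E = 1 − X; n_D = 2.93 − X; n_A = X; n_I = 2.47 (inert).
Summing: n_T = 6.4 − X.
With p_i = (n_i/n_T)P, Kp = p_A / (p_E p_D).
Equating to 0.736 bar^-1 and solving on 0 < X < 1: X = 0.437.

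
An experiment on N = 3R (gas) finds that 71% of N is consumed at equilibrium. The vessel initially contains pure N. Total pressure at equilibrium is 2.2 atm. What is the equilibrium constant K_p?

Basis: 1 mol N initially; let X = conversion of N. Extent ξ = X.
Moles: n_N = 1 − X; n_R = 3X.
Total moles n_T = 1 + 2X.
At X = 0.71: n_N = 0.29, n_R = 2.13, n_T = 2.42.
p_i = (n_i/n_T)·P. K_p = p_R^3 / (p_N) = 27.5 atm^2.

K_p = 27.5 atm^2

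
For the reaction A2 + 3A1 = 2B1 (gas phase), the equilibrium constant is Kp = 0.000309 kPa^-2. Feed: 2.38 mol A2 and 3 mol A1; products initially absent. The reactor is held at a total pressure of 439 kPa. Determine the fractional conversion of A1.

Basis: 3 mol A1 initially; let X = conversion of A1. Extent ξ = X.
Moles: n_A2 = 2.38 − X; n_A1 = 3 − 3X; n_B1 = 2X.
Summing: n_T = 5.38 − 2X.
With p_i = (n_i/n_T)P, Kp = p_B1^2 / (p_A2 p_A1^3).
Setting this equal to 0.000309 kPa^-2 and taking the physical root (0 < X < 1) gives X = 0.763.

X = 0.763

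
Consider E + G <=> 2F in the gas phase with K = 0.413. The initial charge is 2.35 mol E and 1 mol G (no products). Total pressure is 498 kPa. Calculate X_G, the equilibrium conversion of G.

X = 0.362

Let X = conversion of G (basis 1 mol G); extent of reaction ξ = X.
Moles: n_E = 2.35 − X; n_G = 1 − X; n_F = 2X.
n_T stays at 3.35 (no change in mole number).
y_i = n_i/n_T, p_i = y_i·P. K = p_F^2 / (p_E p_G).
Setting this equal to 0.413 and taking the physical root (0 < X < 1) gives X = 0.362.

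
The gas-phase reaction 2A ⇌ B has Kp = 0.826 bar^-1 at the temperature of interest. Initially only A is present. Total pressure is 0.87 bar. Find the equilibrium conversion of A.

Take 1 mol A as basis and let X be its fractional conversion, so ξ = 0.5X.
Moles: n_A = 1 − X; n_B = 0.5X.
n_T = Σnᵢ = 1 − 0.5X.
With p_i = (n_i/n_T)P, Kp = p_B / (p_A^2).
Setting this equal to 0.826 bar^-1 and taking the physical root (0 < X < 1) gives X = 0.492.

X = 0.492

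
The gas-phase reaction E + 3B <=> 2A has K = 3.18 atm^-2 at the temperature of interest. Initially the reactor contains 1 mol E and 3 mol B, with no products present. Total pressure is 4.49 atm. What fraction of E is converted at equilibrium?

X = 0.704

Basis: 1 mol E initially; let X = conversion of E. Extent ξ = X.
Moles: n_E = 1 − X; n_B = 3 − 3X; n_A = 2X.
Total moles n_T = 4 − 2X.
y_i = n_i/n_T, p_i = y_i·P. K = p_A^2 / (p_E p_B^3).
Equating to 3.18 atm^-2 and solving on 0 < X < 1: X = 0.704.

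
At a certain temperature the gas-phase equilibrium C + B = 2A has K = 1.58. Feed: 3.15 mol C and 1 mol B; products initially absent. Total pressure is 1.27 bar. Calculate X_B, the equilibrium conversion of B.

X = 0.618

Take 1 mol B as basis and let X be its fractional conversion, so ξ = X.
Moles: n_C = 3.15 − X; n_B = 1 − X; n_A = 2X.
n_T stays at 4.15 (no change in mole number).
y_i = n_i/n_T, p_i = y_i·P. K = p_A^2 / (p_C p_B).
Substituting and setting equal to 1.58 gives a polynomial in X; the root in (0,1) is X = 0.618.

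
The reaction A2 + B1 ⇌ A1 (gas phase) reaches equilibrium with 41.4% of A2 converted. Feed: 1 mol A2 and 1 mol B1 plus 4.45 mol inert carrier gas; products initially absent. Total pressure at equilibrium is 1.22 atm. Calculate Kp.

Basis: 1 mol A2 initially; let X = conversion of A2. Extent ξ = X.
At extent ξ: n_A2 = 1 − X; n_B1 = 1 − X; n_A1 = X; n_I = 4.45 (inert).
Summing: n_T = 6.45 − X.
At X = 0.414: n_A2 = 0.586, n_B1 = 0.586, n_A1 = 0.414, n_T = 6.04.
p_i = (n_i/n_T)·P. Kp = p_A1 / (p_A2 p_B1) = 5.96 atm^-1.

Kp = 5.96 atm^-1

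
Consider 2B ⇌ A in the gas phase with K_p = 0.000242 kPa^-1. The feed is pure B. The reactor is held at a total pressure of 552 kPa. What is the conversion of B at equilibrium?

Basis: 1 mol B initially; let X = conversion of B. Extent ξ = 0.5X.
Moles: n_B = 1 − X; n_A = 0.5X.
Total moles n_T = 1 − 0.5X.
With p_i = (n_i/n_T)P, K_p = p_A / (p_B^2).
Equating to 0.000242 kPa^-1 and solving on 0 < X < 1: X = 0.193.

X = 0.193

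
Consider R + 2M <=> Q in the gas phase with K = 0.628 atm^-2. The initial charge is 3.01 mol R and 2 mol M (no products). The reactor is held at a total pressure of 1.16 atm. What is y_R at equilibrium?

Basis: 2 mol M initially; let X = conversion of M. Extent ξ = X.
At extent ξ: n_R = 3.01 − X; n_M = 2 − 2X; n_Q = X.
Total moles n_T = 5.01 − 2X.
y_i = n_i/n_T, p_i = y_i·P. K = p_Q / (p_R p_M^2).
Setting this equal to 0.628 atm^-2 and taking the physical root (0 < X < 1) gives X = 0.255.
Then n_R = 2.75, n_T = 4.5, so y_R = 0.612.

y_R = 0.612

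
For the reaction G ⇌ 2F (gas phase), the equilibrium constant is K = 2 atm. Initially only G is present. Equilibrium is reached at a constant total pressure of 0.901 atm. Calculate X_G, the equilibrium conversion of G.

Basis: 1 mol G initially; let X = conversion of G. Extent ξ = X.
Mole table: n_G = 1 − X; n_F = 2X.
Summing: n_T = 1 + X.
Mole fractions y_i = n_i/n_T; K = p_F^2 / (p_G) with p_i = y_i·P.
Substituting and setting equal to 2 atm gives a polynomial in X; the root in (0,1) is X = 0.597.

X = 0.597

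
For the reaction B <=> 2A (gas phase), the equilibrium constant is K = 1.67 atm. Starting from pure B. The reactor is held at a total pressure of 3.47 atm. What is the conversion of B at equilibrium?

Take 1 mol B as basis and let X be its fractional conversion, so ξ = X.
Mole table: n_B = 1 − X; n_A = 2X.
Summing: n_T = 1 + X.
Mole fractions y_i = n_i/n_T; K = p_A^2 / (p_B) with p_i = y_i·P.
This yields a degree-2 equation in X; solving on (0,1), X = 0.328.

X = 0.328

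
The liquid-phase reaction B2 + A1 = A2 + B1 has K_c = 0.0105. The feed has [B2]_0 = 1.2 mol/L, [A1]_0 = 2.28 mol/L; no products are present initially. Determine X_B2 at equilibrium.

X = 0.127

Let X = conversion of B2; extent ξ = 1.2·X mol/L.
Concentrations: [B2] = 1.2 − 1.2X; [A1] = 2.28 − 1.2X; [A2] = 1.2X; [B1] = 1.2X.
K_c = [A2] [B1] / ([B2] [A1]).
This equals 0.0105 at X = 0.127 (the root in 0 < X < 1).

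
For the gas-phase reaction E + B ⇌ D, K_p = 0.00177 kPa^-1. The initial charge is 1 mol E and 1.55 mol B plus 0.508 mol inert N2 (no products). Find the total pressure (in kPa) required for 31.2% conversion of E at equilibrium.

P = 568 kPa

Take 1 mol E as basis and let X be its fractional conversion, so ξ = X.
Species balance: n_E = 1 − X; n_B = 1.55 − X; n_D = X; n_I = 0.508 (inert).
Total moles n_T = 3.06 − X.
K_p = p_D / (p_E p_B) with p_i = (n_i/n_T)·P.
At X = 0.312: the mole-fraction product g(X) = Π y_i^ν_i = 1.006. Since K_p = g(X)·P^{-1}, P = (g/K_p)^(1/1) = (1.006/0.00177)^(1/1) = 568 kPa.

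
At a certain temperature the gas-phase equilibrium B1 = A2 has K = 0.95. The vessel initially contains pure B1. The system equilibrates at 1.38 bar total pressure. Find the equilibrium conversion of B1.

Let X = conversion of B1 (basis 1 mol B1); extent of reaction ξ = X.
At extent ξ: n_B1 = 1 − X; n_A2 = X.
n_T stays at 1 (no change in mole number).
With p_i = (n_i/n_T)P, K = p_A2 / (p_B1).
Setting this equal to 0.95 and taking the physical root (0 < X < 1) gives X = 0.487.

X = 0.487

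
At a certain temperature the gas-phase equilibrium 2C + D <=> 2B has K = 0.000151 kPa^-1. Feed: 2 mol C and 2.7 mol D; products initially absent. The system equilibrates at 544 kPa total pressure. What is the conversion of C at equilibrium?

Let X = conversion of C (basis 2 mol C); extent of reaction ξ = X.
Species balance: n_C = 2 − 2X; n_D = 2.7 − X; n_B = 2X.
Total moles n_T = 4.7 − X.
With p_i = (n_i/n_T)P, K = p_B^2 / (p_C^2 p_D).
Substituting and setting equal to 0.000151 kPa^-1 gives a polynomial in X; the root in (0,1) is X = 0.176.

X = 0.176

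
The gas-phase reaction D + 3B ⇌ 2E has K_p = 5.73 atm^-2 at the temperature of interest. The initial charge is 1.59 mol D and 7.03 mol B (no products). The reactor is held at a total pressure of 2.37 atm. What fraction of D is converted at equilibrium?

X = 0.831

Basis: 1.59 mol D initially; let X = conversion of D. Extent ξ = 1.59X.
Moles: n_D = 1.59 − 1.59X; n_B = 7.03 − 4.77X; n_E = 3.18X.
Summing: n_T = 8.62 − 3.18X.
With p_i = (n_i/n_T)P, K_p = p_E^2 / (p_D p_B^3).
This yields a degree-4 equation in X; solving on (0,1), X = 0.831.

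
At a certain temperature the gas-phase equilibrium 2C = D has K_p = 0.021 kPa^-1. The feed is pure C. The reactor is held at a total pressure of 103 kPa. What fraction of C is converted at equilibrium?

X = 0.678

Take 1 mol C as basis and let X be its fractional conversion, so ξ = 0.5X.
Moles: n_C = 1 − X; n_D = 0.5X.
n_T = Σnᵢ = 1 − 0.5X.
Mole fractions y_i = n_i/n_T; K_p = p_D / (p_C^2) with p_i = y_i·P.
This yields a degree-2 equation in X; solving on (0,1), X = 0.678.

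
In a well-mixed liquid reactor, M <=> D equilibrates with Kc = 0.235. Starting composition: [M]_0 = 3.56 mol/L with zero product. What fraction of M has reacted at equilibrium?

Let X = conversion of M; extent ξ = 3.56·X mol/L.
Concentrations: [M] = 3.56 − 3.56X; [D] = 3.56X.
Kc = [D] / ([M]).
Setting equal to 0.235 and solving for X on (0,1) gives X = 0.190.

X = 0.190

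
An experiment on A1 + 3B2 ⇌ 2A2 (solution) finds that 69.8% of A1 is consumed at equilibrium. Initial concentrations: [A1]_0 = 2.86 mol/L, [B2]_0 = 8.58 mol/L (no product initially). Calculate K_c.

Let X = conversion of A1.
Concentrations: [A1] = 2.86 − 2.86X; [B2] = 8.58 − 8.58X; [A2] = 5.72X.
At X = 0.698: [A1] = 0.864, [B2] = 2.59, [A2] = 3.99.
K_c = [A2]^2 / ([A1] [B2]^3) = 1.06 (mol/L)^-2.

K_c = 1.06 (mol/L)^-2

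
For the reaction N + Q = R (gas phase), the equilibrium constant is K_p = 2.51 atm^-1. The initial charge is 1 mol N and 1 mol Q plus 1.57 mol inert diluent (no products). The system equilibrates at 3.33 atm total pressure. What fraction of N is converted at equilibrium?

Take 1 mol N as basis and let X be its fractional conversion, so ξ = X.
At extent ξ: n_N = 1 − X; n_Q = 1 − X; n_R = X; n_I = 1.57 (inert).
Total moles n_T = 3.57 − X.
Mole fractions y_i = n_i/n_T; K_p = p_R / (p_N p_Q) with p_i = y_i·P.
Equating to 2.51 atm^-1 and solving on 0 < X < 1: X = 0.553.

X = 0.553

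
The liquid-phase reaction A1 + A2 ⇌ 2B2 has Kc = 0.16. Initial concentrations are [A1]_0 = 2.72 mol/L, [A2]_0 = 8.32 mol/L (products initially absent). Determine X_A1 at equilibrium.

X = 0.282

Let X = conversion of A1; extent ξ = 2.72·X mol/L.
Concentrations: [A1] = 2.72 − 2.72X; [A2] = 8.32 − 2.72X; [B2] = 5.44X.
Kc = [B2]^2 / ([A1] [A2]).
Equating to 0.16: the physical root is X = 0.282.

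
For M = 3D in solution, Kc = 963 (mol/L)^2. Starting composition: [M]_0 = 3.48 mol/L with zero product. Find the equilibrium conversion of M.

X = 0.816

Let X = conversion of M; extent ξ = 3.48·X mol/L.
Concentrations: [M] = 3.48 − 3.48X; [D] = 10.4X.
Kc = [D]^3 / ([M]).
Setting equal to 963 and solving for X on (0,1) gives X = 0.816.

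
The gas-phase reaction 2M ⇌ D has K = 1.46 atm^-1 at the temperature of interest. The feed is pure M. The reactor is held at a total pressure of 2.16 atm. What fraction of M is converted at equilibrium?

Take 1 mol M as basis and let X be its fractional conversion, so ξ = 0.5X.
At extent ξ: n_M = 1 − X; n_D = 0.5X.
n_T = Σnᵢ = 1 − 0.5X.
y_i = n_i/n_T, p_i = y_i·P. K = p_D / (p_M^2).
Equating to 1.46 atm^-1 and solving on 0 < X < 1: X = 0.729.

X = 0.729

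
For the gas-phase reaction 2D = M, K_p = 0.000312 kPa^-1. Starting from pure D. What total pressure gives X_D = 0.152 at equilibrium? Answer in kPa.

P = 313 kPa

Basis: 1 mol D initially; let X = conversion of D. Extent ξ = 0.5X.
Species balance: n_D = 1 − X; n_M = 0.5X.
Total moles n_T = 1 − 0.5X.
K_p = p_M / (p_D^2) with p_i = (n_i/n_T)·P.
At X = 0.152: the mole-fraction product g(X) = Π y_i^ν_i = 0.09765. Since K_p = g(X)·P^{-1}, P = (g/K_p)^(1/1) = (0.09765/0.000312)^(1/1) = 313 kPa.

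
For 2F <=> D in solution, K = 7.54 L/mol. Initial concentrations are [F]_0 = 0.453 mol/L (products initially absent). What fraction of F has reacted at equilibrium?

X = 0.684

Let X = conversion of F; extent ξ = 0.453X/2 mol/L.
Concentrations: [F] = 0.453 − 0.453X; [D] = 0.227X.
K = [D] / ([F]^2).
Solving K = 7.54 for X ∈ (0,1): X = 0.684.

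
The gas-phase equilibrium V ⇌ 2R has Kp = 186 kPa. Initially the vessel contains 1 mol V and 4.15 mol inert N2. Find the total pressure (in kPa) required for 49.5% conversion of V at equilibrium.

P = 541 kPa

Let X = conversion of V (basis 1 mol V); extent of reaction ξ = X.
At extent ξ: n_V = 1 − X; n_R = 2X; n_I = 4.15 (inert).
n_T = Σnᵢ = 5.15 + X.
Kp = p_R^2 / (p_V) with p_i = (n_i/n_T)·P.
At X = 0.495: the mole-fraction product g(X) = Π y_i^ν_i = 0.3438. Since Kp = g(X)·P^{1}, P = (Kp/g)^(1/1) = (186/0.3438)^(1/1) = 541 kPa.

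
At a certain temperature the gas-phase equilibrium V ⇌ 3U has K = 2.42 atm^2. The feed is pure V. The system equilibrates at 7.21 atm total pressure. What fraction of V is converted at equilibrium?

X = 0.134

Take 1 mol V as basis and let X be its fractional conversion, so ξ = X.
Moles: n_V = 1 − X; n_U = 3X.
n_T = Σnᵢ = 1 + 2X.
y_i = n_i/n_T, p_i = y_i·P. K = p_U^3 / (p_V).
This yields a degree-3 equation in X; solving on (0,1), X = 0.134.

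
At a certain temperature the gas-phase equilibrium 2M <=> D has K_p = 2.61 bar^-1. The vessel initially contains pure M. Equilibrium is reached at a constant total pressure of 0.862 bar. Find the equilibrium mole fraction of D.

Basis: 1 mol M initially; let X = conversion of M. Extent ξ = 0.5X.
Species balance: n_M = 1 − X; n_D = 0.5X.
Total moles n_T = 1 − 0.5X.
With p_i = (n_i/n_T)P, K_p = p_D / (p_M^2).
Equating to 2.61 bar^-1 and solving on 0 < X < 1: X = 0.684.
Then n_D = 0.342, n_T = 0.658, so y_D = 0.519.

y_D = 0.519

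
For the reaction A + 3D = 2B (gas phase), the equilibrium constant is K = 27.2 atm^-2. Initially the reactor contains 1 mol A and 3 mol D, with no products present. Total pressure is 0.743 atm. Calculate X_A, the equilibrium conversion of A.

X = 0.593

Take 1 mol A as basis and let X be its fractional conversion, so ξ = X.
At extent ξ: n_A = 1 − X; n_D = 3 − 3X; n_B = 2X.
Summing: n_T = 4 − 2X.
y_i = n_i/n_T, p_i = y_i·P. K = p_B^2 / (p_A p_D^3).
This yields a degree-4 equation in X; solving on (0,1), X = 0.593.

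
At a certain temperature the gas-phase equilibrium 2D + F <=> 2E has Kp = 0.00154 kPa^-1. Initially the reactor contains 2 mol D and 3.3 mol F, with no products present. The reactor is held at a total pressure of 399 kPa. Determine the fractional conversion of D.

Basis: 2 mol D initially; let X = conversion of D. Extent ξ = X.
Species balance: n_D = 2 − 2X; n_F = 3.3 − X; n_E = 2X.
Summing: n_T = 5.3 − X.
Mole fractions y_i = n_i/n_T; Kp = p_E^2 / (p_D^2 p_F) with p_i = y_i·P.
Setting this equal to 0.00154 kPa^-1 and taking the physical root (0 < X < 1) gives X = 0.377.

X = 0.377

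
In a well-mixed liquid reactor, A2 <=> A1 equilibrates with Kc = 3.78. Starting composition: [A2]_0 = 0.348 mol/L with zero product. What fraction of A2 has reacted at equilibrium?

X = 0.791

Let X = conversion of A2; extent ξ = 0.348·X mol/L.
Concentrations: [A2] = 0.348 − 0.348X; [A1] = 0.348X.
Kc = [A1] / ([A2]).
Setting equal to 3.78 and solving for X on (0,1) gives X = 0.791.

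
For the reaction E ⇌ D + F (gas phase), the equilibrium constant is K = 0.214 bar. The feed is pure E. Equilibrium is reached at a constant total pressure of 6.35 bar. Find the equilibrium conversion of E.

X = 0.181

Take 1 mol E as basis and let X be its fractional conversion, so ξ = X.
At extent ξ: n_E = 1 − X; n_D = X; n_F = X.
Summing: n_T = 1 + X.
Mole fractions y_i = n_i/n_T; K = p_D p_F / (p_E) with p_i = y_i·P.
This yields a degree-2 equation in X; solving on (0,1), X = 0.181.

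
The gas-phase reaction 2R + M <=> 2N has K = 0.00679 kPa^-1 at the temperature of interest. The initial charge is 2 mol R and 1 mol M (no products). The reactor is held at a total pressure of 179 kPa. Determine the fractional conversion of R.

Let X = conversion of R (basis 2 mol R); extent of reaction ξ = X.
Moles: n_R = 2 − 2X; n_M = 1 − X; n_N = 2X.
Summing: n_T = 3 − X.
With p_i = (n_i/n_T)P, K = p_N^2 / (p_R^2 p_M).
Substituting and setting equal to 0.00679 kPa^-1 gives a polynomial in X; the root in (0,1) is X = 0.353.

X = 0.353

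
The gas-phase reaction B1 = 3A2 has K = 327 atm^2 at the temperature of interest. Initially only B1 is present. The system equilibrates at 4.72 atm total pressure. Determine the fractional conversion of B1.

Basis: 1 mol B1 initially; let X = conversion of B1. Extent ξ = X.
At extent ξ: n_B1 = 1 − X; n_A2 = 3X.
Total moles n_T = 1 + 2X.
With p_i = (n_i/n_T)P, K = p_A2^3 / (p_B1).
Equating to 327 atm^2 and solving on 0 < X < 1: X = 0.846.

X = 0.846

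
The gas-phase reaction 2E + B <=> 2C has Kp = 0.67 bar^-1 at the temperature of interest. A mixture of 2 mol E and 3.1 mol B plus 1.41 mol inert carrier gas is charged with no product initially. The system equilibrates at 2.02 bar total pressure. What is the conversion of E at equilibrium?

Let X = conversion of E (basis 2 mol E); extent of reaction ξ = X.
Species balance: n_E = 2 − 2X; n_B = 3.1 − X; n_C = 2X; n_I = 1.41 (inert).
n_T = Σnᵢ = 6.51 − X.
y_i = n_i/n_T, p_i = y_i·P. Kp = p_C^2 / (p_E^2 p_B).
Equating to 0.67 bar^-1 and solving on 0 < X < 1: X = 0.435.

X = 0.435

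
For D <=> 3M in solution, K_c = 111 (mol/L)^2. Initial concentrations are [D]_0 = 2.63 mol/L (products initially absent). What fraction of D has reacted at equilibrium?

Let X = conversion of D; extent ξ = 2.63·X mol/L.
Concentrations: [D] = 2.63 − 2.63X; [M] = 7.89X.
K_c = [M]^3 / ([D]).
Setting equal to 111 and solving for X on (0,1) gives X = 0.613.

X = 0.613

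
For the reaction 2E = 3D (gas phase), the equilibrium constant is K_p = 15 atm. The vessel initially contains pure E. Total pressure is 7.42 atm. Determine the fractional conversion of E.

X = 0.542

Basis: 1 mol E initially; let X = conversion of E. Extent ξ = 0.5X.
Mole table: n_E = 1 − X; n_D = 1.5X.
n_T = Σnᵢ = 1 + 0.5X.
y_i = n_i/n_T, p_i = y_i·P. K_p = p_D^3 / (p_E^2).
Setting this equal to 15 atm and taking the physical root (0 < X < 1) gives X = 0.542.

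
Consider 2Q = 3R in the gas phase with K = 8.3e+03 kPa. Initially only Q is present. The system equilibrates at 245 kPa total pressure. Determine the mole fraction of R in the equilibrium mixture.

Basis: 1 mol Q initially; let X = conversion of Q. Extent ξ = 0.5X.
Mole table: n_Q = 1 − X; n_R = 1.5X.
Summing: n_T = 1 + 0.5X.
y_i = n_i/n_T, p_i = y_i·P. K = p_R^3 / (p_Q^2).
Setting this equal to 8.3e+03 kPa and taking the physical root (0 < X < 1) gives X = 0.807.
Then n_R = 1.21, n_T = 1.4, so y_R = 0.862.

y_R = 0.862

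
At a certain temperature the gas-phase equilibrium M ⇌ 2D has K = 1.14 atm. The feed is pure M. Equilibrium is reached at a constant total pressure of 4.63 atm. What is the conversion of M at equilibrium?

X = 0.241

Take 1 mol M as basis and let X be its fractional conversion, so ξ = X.
At extent ξ: n_M = 1 − X; n_D = 2X.
Total moles n_T = 1 + X.
Mole fractions y_i = n_i/n_T; K = p_D^2 / (p_M) with p_i = y_i·P.
This yields a degree-2 equation in X; solving on (0,1), X = 0.241.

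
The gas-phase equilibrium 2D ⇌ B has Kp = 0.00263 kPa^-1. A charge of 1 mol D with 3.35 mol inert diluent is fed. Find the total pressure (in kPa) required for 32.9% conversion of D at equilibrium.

Let X = conversion of D (basis 1 mol D); extent of reaction ξ = 0.5X.
Moles: n_D = 1 − X; n_B = 0.5X; n_I = 3.35 (inert).
Summing: n_T = 4.35 − 0.5X.
Kp = p_B / (p_D^2) with p_i = (n_i/n_T)·P.
At X = 0.329: the mole-fraction product g(X) = Π y_i^ν_i = 1.529. Since Kp = g(X)·P^{-1}, P = (g/Kp)^(1/1) = (1.529/0.00263)^(1/1) = 581 kPa.

P = 581 kPa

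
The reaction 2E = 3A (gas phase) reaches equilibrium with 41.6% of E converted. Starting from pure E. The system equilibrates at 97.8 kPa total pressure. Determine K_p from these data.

K_p = 57.7 kPa

Let X = conversion of E (basis 1 mol E); extent of reaction ξ = 0.5X.
Species balance: n_E = 1 − X; n_A = 1.5X.
n_T = Σnᵢ = 1 + 0.5X.
At X = 0.416: n_E = 0.584, n_A = 0.624, n_T = 1.21.
p_i = (n_i/n_T)·P. K_p = p_A^3 / (p_E^2) = 57.7 kPa.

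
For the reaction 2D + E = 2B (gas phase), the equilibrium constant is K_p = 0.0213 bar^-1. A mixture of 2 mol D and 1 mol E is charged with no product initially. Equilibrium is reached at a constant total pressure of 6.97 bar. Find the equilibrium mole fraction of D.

Take 2 mol D as basis and let X be its fractional conversion, so ξ = X.
At extent ξ: n_D = 2 − 2X; n_E = 1 − X; n_B = 2X.
Summing: n_T = 3 − X.
Mole fractions y_i = n_i/n_T; K_p = p_B^2 / (p_D^2 p_E) with p_i = y_i·P.
This yields a degree-3 equation in X; solving on (0,1), X = 0.172.
Then n_D = 1.66, n_T = 2.83, so y_D = 0.585.

y_D = 0.585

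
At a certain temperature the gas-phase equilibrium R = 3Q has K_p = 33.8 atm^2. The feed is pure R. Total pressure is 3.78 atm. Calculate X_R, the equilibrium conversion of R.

Let X = conversion of R (basis 1 mol R); extent of reaction ξ = X.
At extent ξ: n_R = 1 − X; n_Q = 3X.
n_T = Σnᵢ = 1 + 2X.
With p_i = (n_i/n_T)P, K_p = p_Q^3 / (p_R).
This yields a degree-3 equation in X; solving on (0,1), X = 0.558.

X = 0.558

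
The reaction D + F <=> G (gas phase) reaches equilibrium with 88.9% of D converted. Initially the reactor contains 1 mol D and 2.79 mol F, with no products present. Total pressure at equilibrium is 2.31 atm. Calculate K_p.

Take 1 mol D as basis and let X be its fractional conversion, so ξ = X.
Mole table: n_D = 1 − X; n_F = 2.79 − X; n_G = X.
Summing: n_T = 3.79 − X.
At X = 0.889: n_D = 0.111, n_F = 1.9, n_G = 0.889, n_T = 2.9.
p_i = (n_i/n_T)·P. K_p = p_G / (p_D p_F) = 5.29 atm^-1.

K_p = 5.29 atm^-1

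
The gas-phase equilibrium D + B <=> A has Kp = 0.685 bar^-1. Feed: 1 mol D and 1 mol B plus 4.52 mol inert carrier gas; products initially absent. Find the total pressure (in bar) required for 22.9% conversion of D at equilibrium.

P = 3.54 bar

Let X = conversion of D (basis 1 mol D); extent of reaction ξ = X.
At extent ξ: n_D = 1 − X; n_B = 1 − X; n_A = X; n_I = 4.52 (inert).
n_T = Σnᵢ = 6.52 − X.
Kp = p_A / (p_D p_B) with p_i = (n_i/n_T)·P.
At X = 0.229: the mole-fraction product g(X) = Π y_i^ν_i = 2.424. Since Kp = g(X)·P^{-1}, P = (g/Kp)^(1/1) = (2.424/0.685)^(1/1) = 3.54 bar.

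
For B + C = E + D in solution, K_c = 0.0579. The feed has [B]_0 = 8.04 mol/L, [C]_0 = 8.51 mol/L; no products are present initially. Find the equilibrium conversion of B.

X = 0.200

Let X = conversion of B; extent ξ = 8.04·X mol/L.
Concentrations: [B] = 8.04 − 8.04X; [C] = 8.51 − 8.04X; [E] = 8.04X; [D] = 8.04X.
K_c = [E] [D] / ([B] [C]).
Equating to 0.0579: the physical root is X = 0.200.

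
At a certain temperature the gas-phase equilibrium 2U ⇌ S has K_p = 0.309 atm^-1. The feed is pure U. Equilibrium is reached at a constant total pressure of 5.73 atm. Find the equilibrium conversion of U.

X = 0.648

Take 1 mol U as basis and let X be its fractional conversion, so ξ = 0.5X.
At extent ξ: n_U = 1 − X; n_S = 0.5X.
Total moles n_T = 1 − 0.5X.
y_i = n_i/n_T, p_i = y_i·P. K_p = p_S / (p_U^2).
Setting this equal to 0.309 atm^-1 and taking the physical root (0 < X < 1) gives X = 0.648.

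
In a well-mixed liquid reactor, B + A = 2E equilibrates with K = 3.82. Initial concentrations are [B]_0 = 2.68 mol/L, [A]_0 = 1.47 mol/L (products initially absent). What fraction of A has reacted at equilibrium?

X = 0.639

Let X = conversion of A; extent ξ = 1.47·X mol/L.
Concentrations: [B] = 2.68 − 1.47X; [A] = 1.47 − 1.47X; [E] = 2.94X.
K = [E]^2 / ([B] [A]).
Setting equal to 3.82 and solving for X on (0,1) gives X = 0.639.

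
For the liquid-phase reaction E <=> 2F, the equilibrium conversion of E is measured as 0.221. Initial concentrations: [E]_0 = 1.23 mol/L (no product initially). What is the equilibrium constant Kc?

Let X = conversion of E.
Concentrations: [E] = 1.23 − 1.23X; [F] = 2.46X.
At X = 0.221: [E] = 0.958, [F] = 0.544.
Kc = [F]^2 / ([E]) = 0.308 mol/L.

Kc = 0.308 mol/L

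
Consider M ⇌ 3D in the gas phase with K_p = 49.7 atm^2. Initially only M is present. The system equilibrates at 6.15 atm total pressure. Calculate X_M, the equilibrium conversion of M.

X = 0.459

Take 1 mol M as basis and let X be its fractional conversion, so ξ = X.
Mole table: n_M = 1 − X; n_D = 3X.
n_T = Σnᵢ = 1 + 2X.
With p_i = (n_i/n_T)P, K_p = p_D^3 / (p_M).
Substituting and setting equal to 49.7 atm^2 gives a polynomial in X; the root in (0,1) is X = 0.459.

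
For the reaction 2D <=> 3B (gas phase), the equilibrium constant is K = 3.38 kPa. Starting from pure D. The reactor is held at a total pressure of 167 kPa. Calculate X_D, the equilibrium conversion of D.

X = 0.165

Basis: 1 mol D initially; let X = conversion of D. Extent ξ = 0.5X.
At extent ξ: n_D = 1 − X; n_B = 1.5X.
Total moles n_T = 1 + 0.5X.
With p_i = (n_i/n_T)P, K = p_B^3 / (p_D^2).
Setting this equal to 3.38 kPa and taking the physical root (0 < X < 1) gives X = 0.165.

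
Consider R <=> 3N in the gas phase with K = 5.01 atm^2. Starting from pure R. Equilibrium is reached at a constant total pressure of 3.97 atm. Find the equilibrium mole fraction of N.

y_N = 0.530

Basis: 1 mol R initially; let X = conversion of R. Extent ξ = X.
At extent ξ: n_R = 1 − X; n_N = 3X.
Summing: n_T = 1 + 2X.
With p_i = (n_i/n_T)P, K = p_N^3 / (p_R).
Setting this equal to 5.01 atm^2 and taking the physical root (0 < X < 1) gives X = 0.274.
Then n_N = 0.821, n_T = 1.55, so y_N = 0.530.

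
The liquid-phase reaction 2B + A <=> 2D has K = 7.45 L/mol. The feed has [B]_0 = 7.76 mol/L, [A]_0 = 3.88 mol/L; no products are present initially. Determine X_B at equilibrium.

Let X = conversion of B; extent ξ = 7.76X/2 mol/L.
Concentrations: [B] = 7.76 − 7.76X; [A] = 3.88 − 3.88X; [D] = 7.76X.
K = [D]^2 / ([B]^2 [A]).
Setting equal to 7.45 and solving for X on (0,1) gives X = 0.735.

X = 0.735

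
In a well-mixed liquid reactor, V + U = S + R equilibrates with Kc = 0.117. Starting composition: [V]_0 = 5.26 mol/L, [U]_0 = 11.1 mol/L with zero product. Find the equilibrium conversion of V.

Let X = conversion of V; extent ξ = 5.26·X mol/L.
Concentrations: [V] = 5.26 − 5.26X; [U] = 11.1 − 5.26X; [S] = 5.26X; [R] = 5.26X.
Kc = [S] [R] / ([V] [U]).
Equating to 0.117: the physical root is X = 0.361.

X = 0.361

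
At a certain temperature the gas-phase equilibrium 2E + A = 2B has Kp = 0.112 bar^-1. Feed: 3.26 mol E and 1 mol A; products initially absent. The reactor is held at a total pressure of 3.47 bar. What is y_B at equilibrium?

Take 1 mol A as basis and let X be its fractional conversion, so ξ = X.
Species balance: n_E = 3.26 − 2X; n_A = 1 − X; n_B = 2X.
n_T = Σnᵢ = 4.26 − X.
y_i = n_i/n_T, p_i = y_i·P. Kp = p_B^2 / (p_E^2 p_A).
Substituting and setting equal to 0.112 bar^-1 gives a polynomial in X; the root in (0,1) is X = 0.333.
Then n_B = 0.666, n_T = 3.93, so y_B = 0.170.

y_B = 0.170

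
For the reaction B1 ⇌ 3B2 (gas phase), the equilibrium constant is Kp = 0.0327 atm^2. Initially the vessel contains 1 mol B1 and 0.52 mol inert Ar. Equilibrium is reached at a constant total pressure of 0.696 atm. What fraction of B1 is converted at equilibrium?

X = 0.194

Basis: 1 mol B1 initially; let X = conversion of B1. Extent ξ = X.
Moles: n_B1 = 1 − X; n_B2 = 3X; n_I = 0.52 (inert).
Summing: n_T = 1.52 + 2X.
y_i = n_i/n_T, p_i = y_i·P. Kp = p_B2^3 / (p_B1).
Setting this equal to 0.0327 atm^2 and taking the physical root (0 < X < 1) gives X = 0.194.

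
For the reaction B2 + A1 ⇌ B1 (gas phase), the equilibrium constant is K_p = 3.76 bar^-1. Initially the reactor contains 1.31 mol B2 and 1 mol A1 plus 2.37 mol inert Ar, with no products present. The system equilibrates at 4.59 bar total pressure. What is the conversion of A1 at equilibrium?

X = 0.720

Basis: 1 mol A1 initially; let X = conversion of A1. Extent ξ = X.
Species balance: n_B2 = 1.31 − X; n_A1 = 1 − X; n_B1 = X; n_I = 2.37 (inert).
Total moles n_T = 4.68 − X.
y_i = n_i/n_T, p_i = y_i·P. K_p = p_B1 / (p_B2 p_A1).
Equating to 3.76 bar^-1 and solving on 0 < X < 1: X = 0.720.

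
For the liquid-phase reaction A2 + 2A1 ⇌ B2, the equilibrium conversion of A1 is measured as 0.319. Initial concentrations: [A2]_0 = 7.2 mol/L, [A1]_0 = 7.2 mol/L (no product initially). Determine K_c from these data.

K_c = 0.00789 (mol/L)^-2

Let X = conversion of A1.
Concentrations: [A2] = 7.2 − 3.6X; [A1] = 7.2 − 7.2X; [B2] = 3.6X.
At X = 0.319: [A2] = 6.05, [A1] = 4.9, [B2] = 1.15.
K_c = [B2] / ([A2] [A1]^2) = 0.00789 (mol/L)^-2.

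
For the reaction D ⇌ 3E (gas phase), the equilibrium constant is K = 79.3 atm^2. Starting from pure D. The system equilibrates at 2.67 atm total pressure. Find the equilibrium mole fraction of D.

y_D = 0.072

Basis: 1 mol D initially; let X = conversion of D. Extent ξ = X.
Species balance: n_D = 1 − X; n_E = 3X.
Summing: n_T = 1 + 2X.
y_i = n_i/n_T, p_i = y_i·P. K = p_E^3 / (p_D).
Setting this equal to 79.3 atm^2 and taking the physical root (0 < X < 1) gives X = 0.811.
Then n_D = 0.189, n_T = 2.62, so y_D = 0.072.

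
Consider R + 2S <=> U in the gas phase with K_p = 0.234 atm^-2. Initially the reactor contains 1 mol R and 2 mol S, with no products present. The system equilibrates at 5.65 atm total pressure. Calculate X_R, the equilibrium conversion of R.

X = 0.598

Let X = conversion of R (basis 1 mol R); extent of reaction ξ = X.
At extent ξ: n_R = 1 − X; n_S = 2 − 2X; n_U = X.
Total moles n_T = 3 − 2X.
Mole fractions y_i = n_i/n_T; K_p = p_U / (p_R p_S^2) with p_i = y_i·P.
Substituting and setting equal to 0.234 atm^-2 gives a polynomial in X; the root in (0,1) is X = 0.598.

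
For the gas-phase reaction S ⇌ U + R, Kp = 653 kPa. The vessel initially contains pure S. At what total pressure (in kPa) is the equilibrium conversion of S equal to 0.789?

Take 1 mol S as basis and let X be its fractional conversion, so ξ = X.
At extent ξ: n_S = 1 − X; n_U = X; n_R = X.
Summing: n_T = 1 + X.
Kp = p_U p_R / (p_S) with p_i = (n_i/n_T)·P.
At X = 0.789: the mole-fraction product g(X) = Π y_i^ν_i = 1.649. Since Kp = g(X)·P^{1}, P = (Kp/g)^(1/1) = (653/1.649)^(1/1) = 396 kPa.

P = 396 kPa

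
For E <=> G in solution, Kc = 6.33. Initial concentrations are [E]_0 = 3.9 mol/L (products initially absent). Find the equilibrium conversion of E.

X = 0.864

Let X = conversion of E; extent ξ = 3.9·X mol/L.
Concentrations: [E] = 3.9 − 3.9X; [G] = 3.9X.
Kc = [G] / ([E]).
This equals 6.33 at X = 0.864 (the root in 0 < X < 1).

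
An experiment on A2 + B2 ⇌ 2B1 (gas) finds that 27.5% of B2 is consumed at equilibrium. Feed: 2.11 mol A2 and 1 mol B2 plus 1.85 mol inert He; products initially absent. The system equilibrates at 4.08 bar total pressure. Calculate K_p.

K_p = 0.227

Let X = conversion of B2 (basis 1 mol B2); extent of reaction ξ = X.
Moles: n_A2 = 2.11 − X; n_B2 = 1 − X; n_B1 = 2X; n_I = 1.85 (inert).
Total moles n_T = 4.96 (Δν = 0, constant).
At X = 0.275: n_A2 = 1.83, n_B2 = 0.725, n_B1 = 0.55, n_T = 4.96.
p_i = (n_i/n_T)·P. K_p = p_B1^2 / (p_A2 p_B2) = 0.227.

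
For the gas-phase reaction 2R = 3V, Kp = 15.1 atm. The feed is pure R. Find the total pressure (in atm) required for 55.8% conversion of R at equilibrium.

P = 6.43 atm

Basis: 1 mol R initially; let X = conversion of R. Extent ξ = 0.5X.
Moles: n_R = 1 − X; n_V = 1.5X.
Total moles n_T = 1 + 0.5X.
Kp = p_V^3 / (p_R^2) with p_i = (n_i/n_T)·P.
At X = 0.558: the mole-fraction product g(X) = Π y_i^ν_i = 2.347. Since Kp = g(X)·P^{1}, P = (Kp/g)^(1/1) = (15.1/2.347)^(1/1) = 6.43 atm.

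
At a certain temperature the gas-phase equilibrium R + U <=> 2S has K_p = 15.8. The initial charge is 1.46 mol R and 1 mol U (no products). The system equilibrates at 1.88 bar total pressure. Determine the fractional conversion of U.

X = 0.777

Let X = conversion of U (basis 1 mol U); extent of reaction ξ = X.
Species balance: n_R = 1.46 − X; n_U = 1 − X; n_S = 2X.
n_T stays at 2.46 (no change in mole number).
y_i = n_i/n_T, p_i = y_i·P. K_p = p_S^2 / (p_R p_U).
Equating to 15.8 and solving on 0 < X < 1: X = 0.777.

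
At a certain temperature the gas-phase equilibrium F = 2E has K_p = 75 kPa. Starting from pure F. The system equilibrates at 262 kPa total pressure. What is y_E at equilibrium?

y_E = 0.411

Take 1 mol F as basis and let X be its fractional conversion, so ξ = X.
Moles: n_F = 1 − X; n_E = 2X.
Total moles n_T = 1 + X.
y_i = n_i/n_T, p_i = y_i·P. K_p = p_E^2 / (p_F).
Substituting and setting equal to 75 kPa gives a polynomial in X; the root in (0,1) is X = 0.258.
Then n_E = 0.517, n_T = 1.26, so y_E = 0.411.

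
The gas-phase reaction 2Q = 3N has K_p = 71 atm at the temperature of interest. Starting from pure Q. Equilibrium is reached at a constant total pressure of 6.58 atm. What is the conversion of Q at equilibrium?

Basis: 1 mol Q initially; let X = conversion of Q. Extent ξ = 0.5X.
At extent ξ: n_Q = 1 − X; n_N = 1.5X.
n_T = Σnᵢ = 1 + 0.5X.
With p_i = (n_i/n_T)P, K_p = p_N^3 / (p_Q^2).
Setting this equal to 71 atm and taking the physical root (0 < X < 1) gives X = 0.712.

X = 0.712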